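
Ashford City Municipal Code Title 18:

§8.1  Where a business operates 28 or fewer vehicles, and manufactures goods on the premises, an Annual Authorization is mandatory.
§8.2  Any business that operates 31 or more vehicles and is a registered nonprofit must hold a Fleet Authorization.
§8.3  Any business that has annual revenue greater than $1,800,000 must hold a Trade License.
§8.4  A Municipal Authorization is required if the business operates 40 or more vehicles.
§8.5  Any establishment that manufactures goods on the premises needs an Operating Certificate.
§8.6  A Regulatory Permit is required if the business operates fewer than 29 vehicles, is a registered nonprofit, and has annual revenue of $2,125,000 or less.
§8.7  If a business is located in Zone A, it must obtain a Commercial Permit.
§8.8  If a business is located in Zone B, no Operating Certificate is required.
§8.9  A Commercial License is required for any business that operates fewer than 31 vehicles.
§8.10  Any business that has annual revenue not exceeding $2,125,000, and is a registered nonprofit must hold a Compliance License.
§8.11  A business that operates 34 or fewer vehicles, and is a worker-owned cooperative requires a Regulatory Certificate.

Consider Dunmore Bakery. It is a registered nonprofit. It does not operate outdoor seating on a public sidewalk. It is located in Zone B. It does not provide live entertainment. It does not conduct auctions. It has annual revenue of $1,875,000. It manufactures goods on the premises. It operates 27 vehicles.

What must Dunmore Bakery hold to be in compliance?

Annual Authorization, Commercial License, Compliance License, Regulatory Permit, Trade License

§8.1 vehicles 27 ≤ 28; manufactures goods on the premises → Annual Authorization required.
§8.2 vehicles 27 < 31; is a registered nonprofit → Fleet Authorization not required.
§8.3 revenue $1,875,000 > $1,800,000 → Trade License required.
§8.4 vehicles 27 < 40 → Municipal Authorization not required.
§8.5 manufactures goods on the premises → Operating Certificate required.
§8.6 vehicles 27 < 29; is a registered nonprofit; revenue $1,875,000 ≤ $2,125,000 → Regulatory Permit required.
§8.7 is located in Zone B (not: is located in Zone A) → Commercial Permit not required.
§8.8 is located in Zone B → exempt from Operating Certificate.
§8.9 vehicles 27 < 31 → Commercial License required.
§8.10 revenue $1,875,000 ≤ $2,125,000; is a registered nonprofit → Compliance License required.
§8.11 vehicles 27 ≤ 34; is a registered nonprofit (not: is a worker-owned cooperative) → Regulatory Certificate not required.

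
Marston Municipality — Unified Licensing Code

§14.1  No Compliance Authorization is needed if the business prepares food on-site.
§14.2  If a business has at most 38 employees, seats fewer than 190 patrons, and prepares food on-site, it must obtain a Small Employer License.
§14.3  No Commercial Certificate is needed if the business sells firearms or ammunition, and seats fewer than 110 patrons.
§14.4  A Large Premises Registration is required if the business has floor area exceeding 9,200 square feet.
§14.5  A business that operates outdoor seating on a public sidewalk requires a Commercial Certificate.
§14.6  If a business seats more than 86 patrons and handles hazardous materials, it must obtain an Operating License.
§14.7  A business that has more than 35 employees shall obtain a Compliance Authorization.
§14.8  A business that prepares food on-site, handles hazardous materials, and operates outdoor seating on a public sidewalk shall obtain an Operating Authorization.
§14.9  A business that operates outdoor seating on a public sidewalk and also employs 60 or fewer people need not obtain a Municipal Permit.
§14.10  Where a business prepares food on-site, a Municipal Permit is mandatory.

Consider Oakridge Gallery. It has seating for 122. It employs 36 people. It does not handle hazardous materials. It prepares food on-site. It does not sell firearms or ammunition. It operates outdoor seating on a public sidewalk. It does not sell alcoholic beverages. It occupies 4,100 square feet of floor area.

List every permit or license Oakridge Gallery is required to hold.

§14.1 prepares food on-site → exempt from Compliance Authorization.
§14.2 employees 36 ≤ 38; seating 122 < 190; prepares food on-site → Small Employer License required.
§14.3 does not sell firearms or ammunition; seating 122 ≥ 110 → Commercial Certificate exemption does not apply.
§14.4 floor area 4,100 square feet ≤ 9,200 square feet → Large Premises Registration not required.
§14.5 operates outdoor seating on a public sidewalk → Commercial Certificate required.
§14.6 seating 122 > 86; does not handle hazardous materials → Operating License not required.
§14.7 employees 36 > 35 → Compliance Authorization required.
§14.8 prepares food on-site; does not handle hazardous materials; operates outdoor seating on a public sidewalk → Operating Authorization not required.
§14.9 operates outdoor seating on a public sidewalk; employees 36 ≤ 60 → exempt from Municipal Permit.
§14.10 prepares food on-site → Municipal Permit required.

Commercial Certificate, Small Employer License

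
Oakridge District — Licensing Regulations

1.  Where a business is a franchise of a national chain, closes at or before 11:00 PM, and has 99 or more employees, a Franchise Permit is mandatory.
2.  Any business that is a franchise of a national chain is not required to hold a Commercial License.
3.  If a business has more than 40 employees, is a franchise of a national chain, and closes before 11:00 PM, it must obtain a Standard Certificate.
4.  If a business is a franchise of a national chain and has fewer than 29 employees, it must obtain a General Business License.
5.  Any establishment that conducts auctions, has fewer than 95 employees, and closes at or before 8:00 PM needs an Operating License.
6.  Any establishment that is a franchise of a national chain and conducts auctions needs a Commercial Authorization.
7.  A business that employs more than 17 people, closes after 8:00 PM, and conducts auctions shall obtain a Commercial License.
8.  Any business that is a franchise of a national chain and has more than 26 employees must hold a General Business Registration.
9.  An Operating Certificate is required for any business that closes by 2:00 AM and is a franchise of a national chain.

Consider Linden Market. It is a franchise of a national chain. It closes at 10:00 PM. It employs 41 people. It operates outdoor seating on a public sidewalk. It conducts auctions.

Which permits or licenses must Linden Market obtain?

Commercial Authorization, General Business Registration, Operating Certificate, Standard Certificate

1. is a franchise of a national chain; closes 10:00 PM, at/before 11:00 PM; employees 41 < 99 → Franchise Permit not required.
2. is a franchise of a national chain → exempt from Commercial License.
3. employees 41 > 40; is a franchise of a national chain; closes 10:00 PM, at/before 11:00 PM → Standard Certificate required.
4. is a franchise of a national chain; employees 41 ≥ 29 → General Business License not required.
5. conducts auctions; employees 41 < 95; closes 10:00 PM, after 8:00 PM → Operating License not required.
6. is a franchise of a national chain; conducts auctions → Commercial Authorization required.
7. employees 41 > 17; closes 10:00 PM, after 8:00 PM; conducts auctions → Commercial License required.
8. is a franchise of a national chain; employees 41 > 26 → General Business Registration required.
9. closes 10:00 PM, at/before 2:00 AM; is a franchise of a national chain → Operating Certificate required.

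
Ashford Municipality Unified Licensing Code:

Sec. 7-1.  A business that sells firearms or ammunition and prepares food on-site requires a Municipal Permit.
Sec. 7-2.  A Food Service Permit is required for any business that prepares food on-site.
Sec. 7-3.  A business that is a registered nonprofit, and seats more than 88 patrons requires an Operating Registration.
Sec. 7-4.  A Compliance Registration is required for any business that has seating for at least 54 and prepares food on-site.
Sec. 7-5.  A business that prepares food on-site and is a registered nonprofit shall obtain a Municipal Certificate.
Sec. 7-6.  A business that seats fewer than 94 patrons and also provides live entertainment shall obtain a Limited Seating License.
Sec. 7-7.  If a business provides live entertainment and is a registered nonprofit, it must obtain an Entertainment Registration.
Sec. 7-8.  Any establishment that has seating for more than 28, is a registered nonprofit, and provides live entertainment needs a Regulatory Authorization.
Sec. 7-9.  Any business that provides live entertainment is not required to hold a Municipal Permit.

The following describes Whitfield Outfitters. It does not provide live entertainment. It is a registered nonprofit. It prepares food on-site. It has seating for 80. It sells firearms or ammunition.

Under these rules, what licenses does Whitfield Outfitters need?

Compliance Registration, Food Service Permit, Municipal Certificate, Municipal Permit

Sec. 7-1. sells firearms or ammunition; prepares food on-site → Municipal Permit required.
Sec. 7-2. prepares food on-site → Food Service Permit required.
Sec. 7-3. is a registered nonprofit; seating 80 ≤ 88 → Operating Registration not required.
Sec. 7-4. seating 80 ≥ 54; prepares food on-site → Compliance Registration required.
Sec. 7-5. prepares food on-site; is a registered nonprofit → Municipal Certificate required.
Sec. 7-6. seating 80 < 94; does not provide live entertainment → Limited Seating License not required.
Sec. 7-7. does not provide live entertainment; is a registered nonprofit → Entertainment Registration not required.
Sec. 7-8. seating 80 > 28; is a registered nonprofit; does not provide live entertainment → Regulatory Authorization not required.
Sec. 7-9. does not provide live entertainment → Municipal Permit exemption does not apply.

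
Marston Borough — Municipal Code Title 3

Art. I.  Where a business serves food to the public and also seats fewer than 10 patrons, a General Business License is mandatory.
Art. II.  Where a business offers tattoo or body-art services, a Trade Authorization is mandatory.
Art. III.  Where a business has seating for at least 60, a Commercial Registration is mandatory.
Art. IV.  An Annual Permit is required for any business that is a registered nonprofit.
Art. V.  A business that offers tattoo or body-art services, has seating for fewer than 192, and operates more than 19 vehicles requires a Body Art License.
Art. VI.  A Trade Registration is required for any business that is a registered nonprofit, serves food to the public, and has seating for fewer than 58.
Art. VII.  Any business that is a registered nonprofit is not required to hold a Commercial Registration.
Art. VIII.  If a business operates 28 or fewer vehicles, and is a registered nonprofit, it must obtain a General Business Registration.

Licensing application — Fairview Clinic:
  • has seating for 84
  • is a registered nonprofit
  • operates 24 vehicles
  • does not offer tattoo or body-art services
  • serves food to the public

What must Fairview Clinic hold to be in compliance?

Annual Permit, General Business Registration

Art. I. serves food to the public; seating 84 ≥ 10 → General Business License not required.
Art. II. does not offer tattoo or body-art services → Trade Authorization not required.
Art. III. seating 84 ≥ 60 → Commercial Registration required.
Art. IV. is a registered nonprofit → Annual Permit required.
Art. V. does not offer tattoo or body-art services; seating 84 < 192; vehicles 24 > 19 → Body Art License not required.
Art. VI. is a registered nonprofit; serves food to the public; seating 84 ≥ 58 → Trade Registration not required.
Art. VII. is a registered nonprofit → exempt from Commercial Registration.
Art. VIII. vehicles 24 ≤ 28; is a registered nonprofit → General Business Registration required.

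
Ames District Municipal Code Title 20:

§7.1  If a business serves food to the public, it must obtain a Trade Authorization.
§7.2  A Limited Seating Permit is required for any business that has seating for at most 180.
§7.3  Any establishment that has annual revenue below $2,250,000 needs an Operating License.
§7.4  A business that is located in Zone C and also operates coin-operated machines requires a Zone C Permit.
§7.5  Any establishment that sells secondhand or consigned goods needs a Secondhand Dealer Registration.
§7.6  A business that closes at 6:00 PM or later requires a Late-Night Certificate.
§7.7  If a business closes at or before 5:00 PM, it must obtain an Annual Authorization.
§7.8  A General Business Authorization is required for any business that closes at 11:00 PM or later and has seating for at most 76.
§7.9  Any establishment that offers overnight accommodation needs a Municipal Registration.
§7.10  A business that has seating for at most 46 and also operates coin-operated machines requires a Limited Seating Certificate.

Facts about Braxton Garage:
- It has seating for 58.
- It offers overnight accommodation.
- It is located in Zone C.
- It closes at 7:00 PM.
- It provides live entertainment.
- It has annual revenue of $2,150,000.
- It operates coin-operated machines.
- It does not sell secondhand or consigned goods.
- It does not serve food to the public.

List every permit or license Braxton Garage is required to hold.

Late-Night Certificate, Limited Seating Permit, Municipal Registration, Operating License, Zone C Permit

§7.1 does not serve food to the public → Trade Authorization not required.
§7.2 seating 58 ≤ 180 → Limited Seating Permit required.
§7.3 revenue $2,150,000 < $2,250,000 → Operating License required.
§7.4 is located in Zone C; operates coin-operated machines → Zone C Permit required.
§7.5 does not sell secondhand or consigned goods → Secondhand Dealer Registration not required.
§7.6 closes 7:00 PM, after 6:00 PM → Late-Night Certificate required.
§7.7 closes 7:00 PM, after 5:00 PM → Annual Authorization not required.
§7.8 closes 7:00 PM, at/before 11:00 PM; seating 58 ≤ 76 → General Business Authorization not required.
§7.9 offers overnight accommodation → Municipal Registration required.
§7.10 seating 58 > 46; operates coin-operated machines → Limited Seating Certificate not required.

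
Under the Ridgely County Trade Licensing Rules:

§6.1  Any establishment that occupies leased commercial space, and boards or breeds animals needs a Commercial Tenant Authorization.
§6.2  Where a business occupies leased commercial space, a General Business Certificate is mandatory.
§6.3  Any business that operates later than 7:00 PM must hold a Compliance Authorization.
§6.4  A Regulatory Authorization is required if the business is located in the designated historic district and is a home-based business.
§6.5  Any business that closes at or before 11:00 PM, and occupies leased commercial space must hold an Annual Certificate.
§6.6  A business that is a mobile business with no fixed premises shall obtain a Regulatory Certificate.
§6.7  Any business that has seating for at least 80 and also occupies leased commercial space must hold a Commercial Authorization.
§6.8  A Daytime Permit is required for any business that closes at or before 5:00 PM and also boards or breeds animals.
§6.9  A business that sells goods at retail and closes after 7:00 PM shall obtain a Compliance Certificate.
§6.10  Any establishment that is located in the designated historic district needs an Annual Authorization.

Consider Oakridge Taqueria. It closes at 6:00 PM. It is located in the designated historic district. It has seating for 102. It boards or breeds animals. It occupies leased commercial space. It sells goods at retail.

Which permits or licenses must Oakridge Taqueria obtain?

Annual Authorization, Annual Certificate, Commercial Authorization, Commercial Tenant Authorization, General Business Certificate

§6.1 occupies leased commercial space; boards or breeds animals → Commercial Tenant Authorization required.
§6.2 occupies leased commercial space → General Business Certificate required.
§6.3 closes 6:00 PM, at/before 7:00 PM → Compliance Authorization not required.
§6.4 is located in the designated historic district; occupies leased commercial space (not: is a home-based business) → Regulatory Authorization not required.
§6.5 closes 6:00 PM, at/before 11:00 PM; occupies leased commercial space → Annual Certificate required.
§6.6 occupies leased commercial space (not: is a mobile business with no fixed premises) → Regulatory Certificate not required.
§6.7 seating 102 ≥ 80; occupies leased commercial space → Commercial Authorization required.
§6.8 closes 6:00 PM, after 5:00 PM; boards or breeds animals → Daytime Permit not required.
§6.9 sells goods at retail; closes 6:00 PM, at/before 7:00 PM → Compliance Certificate not required.
§6.10 is located in the designated historic district → Annual Authorization required.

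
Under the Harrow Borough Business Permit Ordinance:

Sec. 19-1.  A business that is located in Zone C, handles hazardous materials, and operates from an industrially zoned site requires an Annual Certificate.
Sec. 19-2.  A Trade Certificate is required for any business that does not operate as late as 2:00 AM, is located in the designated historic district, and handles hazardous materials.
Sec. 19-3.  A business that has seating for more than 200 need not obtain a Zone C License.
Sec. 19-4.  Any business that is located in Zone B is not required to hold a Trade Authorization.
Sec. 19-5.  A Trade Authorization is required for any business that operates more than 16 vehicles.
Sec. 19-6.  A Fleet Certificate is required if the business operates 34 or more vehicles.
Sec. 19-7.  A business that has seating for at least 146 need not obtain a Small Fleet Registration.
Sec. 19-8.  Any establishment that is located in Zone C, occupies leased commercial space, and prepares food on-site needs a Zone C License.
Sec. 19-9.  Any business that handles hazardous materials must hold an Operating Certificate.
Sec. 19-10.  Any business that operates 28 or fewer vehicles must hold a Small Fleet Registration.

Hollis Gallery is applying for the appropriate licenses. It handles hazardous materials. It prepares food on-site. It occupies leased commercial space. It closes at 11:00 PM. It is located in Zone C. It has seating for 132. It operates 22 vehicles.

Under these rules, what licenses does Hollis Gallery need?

Operating Certificate, Small Fleet Registration, Trade Authorization, Zone C License

Sec. 19-1. is located in Zone C; handles hazardous materials; occupies leased commercial space (not: operates from an industrially zoned site) → Annual Certificate not required.
Sec. 19-2. closes 11:00 PM, at/before 2:00 AM; is located in Zone C (not: is located in the designated historic district); handles hazardous materials → Trade Certificate not required.
Sec. 19-3. seating 132 ≤ 200 → Zone C License exemption does not apply.
Sec. 19-4. is located in Zone C (not: is located in Zone B) → Trade Authorization exemption does not apply.
Sec. 19-5. vehicles 22 > 16 → Trade Authorization required.
Sec. 19-6. vehicles 22 < 34 → Fleet Certificate not required.
Sec. 19-7. seating 132 < 146 → Small Fleet Registration exemption does not apply.
Sec. 19-8. is located in Zone C; occupies leased commercial space; prepares food on-site → Zone C License required.
Sec. 19-9. handles hazardous materials → Operating Certificate required.
Sec. 19-10. vehicles 22 ≤ 28 → Small Fleet Registration required.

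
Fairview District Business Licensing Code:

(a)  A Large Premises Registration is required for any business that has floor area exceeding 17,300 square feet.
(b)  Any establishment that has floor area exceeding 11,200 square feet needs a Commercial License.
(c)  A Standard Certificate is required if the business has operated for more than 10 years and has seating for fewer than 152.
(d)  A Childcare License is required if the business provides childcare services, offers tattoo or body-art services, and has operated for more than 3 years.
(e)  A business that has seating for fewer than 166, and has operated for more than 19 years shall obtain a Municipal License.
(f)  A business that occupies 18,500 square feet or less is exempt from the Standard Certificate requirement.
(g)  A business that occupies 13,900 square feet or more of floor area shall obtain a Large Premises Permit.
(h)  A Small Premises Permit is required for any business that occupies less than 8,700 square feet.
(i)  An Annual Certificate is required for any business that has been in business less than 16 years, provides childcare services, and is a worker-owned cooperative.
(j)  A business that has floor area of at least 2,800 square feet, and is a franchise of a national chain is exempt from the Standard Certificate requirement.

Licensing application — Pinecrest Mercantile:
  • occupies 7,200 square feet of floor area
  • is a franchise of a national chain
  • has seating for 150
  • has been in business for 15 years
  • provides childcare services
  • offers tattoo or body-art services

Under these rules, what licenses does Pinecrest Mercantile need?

Childcare License, Small Premises Permit

(a) floor area 7,200 square feet ≤ 17,300 square feet → Large Premises Registration not required.
(b) floor area 7,200 square feet ≤ 11,200 square feet → Commercial License not required.
(c) years in business 15 > 10; seating 150 < 152 → Standard Certificate required.
(d) provides childcare services; offers tattoo or body-art services; years in business 15 > 3 → Childcare License required.
(e) seating 150 < 166; years in business 15 ≤ 19 → Municipal License not required.
(f) floor area 7,200 square feet ≤ 18,500 square feet → exempt from Standard Certificate.
(g) floor area 7,200 square feet < 13,900 square feet → Large Premises Permit not required.
(h) floor area 7,200 square feet < 8,700 square feet → Small Premises Permit required.
(i) years in business 15 < 16; provides childcare services; is a franchise of a national chain (not: is a worker-owned cooperative) → Annual Certificate not required.
(j) floor area 7,200 square feet ≥ 2,800 square feet; is a franchise of a national chain → exempt from Standard Certificate.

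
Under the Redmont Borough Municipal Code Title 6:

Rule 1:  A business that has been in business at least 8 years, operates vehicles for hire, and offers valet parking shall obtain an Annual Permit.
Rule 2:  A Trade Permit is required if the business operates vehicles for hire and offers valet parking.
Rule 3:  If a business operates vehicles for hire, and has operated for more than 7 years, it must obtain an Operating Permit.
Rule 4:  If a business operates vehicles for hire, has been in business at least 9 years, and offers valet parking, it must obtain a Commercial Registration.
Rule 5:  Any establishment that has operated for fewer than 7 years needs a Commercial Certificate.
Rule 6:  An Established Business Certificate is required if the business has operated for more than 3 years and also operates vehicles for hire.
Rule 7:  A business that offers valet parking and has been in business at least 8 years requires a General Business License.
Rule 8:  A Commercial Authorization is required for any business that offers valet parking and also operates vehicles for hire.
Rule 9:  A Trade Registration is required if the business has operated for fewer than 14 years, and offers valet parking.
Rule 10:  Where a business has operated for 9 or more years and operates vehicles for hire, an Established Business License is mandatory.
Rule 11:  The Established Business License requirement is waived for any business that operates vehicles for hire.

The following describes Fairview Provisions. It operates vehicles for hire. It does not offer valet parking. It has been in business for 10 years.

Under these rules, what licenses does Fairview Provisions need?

Rule 1: years in business 10 ≥ 8; operates vehicles for hire; does not offer valet parking → Annual Permit not required.
Rule 2: operates vehicles for hire; does not offer valet parking → Trade Permit not required.
Rule 3: operates vehicles for hire; years in business 10 > 7 → Operating Permit required.
Rule 4: operates vehicles for hire; years in business 10 ≥ 9; does not offer valet parking → Commercial Registration not required.
Rule 5: years in business 10 ≥ 7 → Commercial Certificate not required.
Rule 6: years in business 10 > 3; operates vehicles for hire → Established Business Certificate required.
Rule 7: does not offer valet parking; years in business 10 ≥ 8 → General Business License not required.
Rule 8: does not offer valet parking; operates vehicles for hire → Commercial Authorization not required.
Rule 9: years in business 10 < 14; does not offer valet parking → Trade Registration not required.
Rule 10: years in business 10 ≥ 9; operates vehicles for hire → Established Business License required.
Rule 11: operates vehicles for hire → exempt from Established Business License.

Established Business Certificate, Operating Permit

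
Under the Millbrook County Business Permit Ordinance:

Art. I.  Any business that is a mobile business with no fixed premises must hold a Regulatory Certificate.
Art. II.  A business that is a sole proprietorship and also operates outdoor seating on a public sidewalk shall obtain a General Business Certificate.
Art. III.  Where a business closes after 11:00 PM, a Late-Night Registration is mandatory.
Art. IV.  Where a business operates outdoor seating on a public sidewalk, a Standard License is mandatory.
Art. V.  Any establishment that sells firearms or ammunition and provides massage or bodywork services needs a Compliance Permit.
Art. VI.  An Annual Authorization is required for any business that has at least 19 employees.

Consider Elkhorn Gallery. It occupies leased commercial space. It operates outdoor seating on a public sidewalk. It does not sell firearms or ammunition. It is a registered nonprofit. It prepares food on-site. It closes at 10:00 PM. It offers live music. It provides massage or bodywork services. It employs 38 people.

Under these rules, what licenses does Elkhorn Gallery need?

Art. I. occupies leased commercial space (not: is a mobile business with no fixed premises) → Regulatory Certificate not required.
Art. II. is a registered nonprofit (not: is a sole proprietorship); operates outdoor seating on a public sidewalk → General Business Certificate not required.
Art. III. closes 10:00 PM, at/before 11:00 PM → Late-Night Registration not required.
Art. IV. operates outdoor seating on a public sidewalk → Standard License required.
Art. V. does not sell firearms or ammunition; provides massage or bodywork services → Compliance Permit not required.
Art. VI. employees 38 ≥ 19 → Annual Authorization required.

Annual Authorization, Standard License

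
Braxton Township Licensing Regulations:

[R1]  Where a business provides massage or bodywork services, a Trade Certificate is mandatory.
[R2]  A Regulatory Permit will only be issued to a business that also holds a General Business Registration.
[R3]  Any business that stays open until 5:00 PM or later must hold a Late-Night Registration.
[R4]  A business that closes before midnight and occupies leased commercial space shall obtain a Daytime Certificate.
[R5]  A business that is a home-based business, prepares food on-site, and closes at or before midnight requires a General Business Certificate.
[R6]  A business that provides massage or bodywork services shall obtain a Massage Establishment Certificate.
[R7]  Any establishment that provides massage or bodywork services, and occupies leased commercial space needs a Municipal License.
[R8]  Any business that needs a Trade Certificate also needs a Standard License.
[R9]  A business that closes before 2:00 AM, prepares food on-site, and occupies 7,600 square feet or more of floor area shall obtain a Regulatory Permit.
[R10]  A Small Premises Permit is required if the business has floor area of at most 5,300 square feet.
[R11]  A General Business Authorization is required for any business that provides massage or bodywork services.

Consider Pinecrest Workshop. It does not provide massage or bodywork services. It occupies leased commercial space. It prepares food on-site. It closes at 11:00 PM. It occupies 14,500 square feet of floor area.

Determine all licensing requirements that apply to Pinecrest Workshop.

[R1] does not provide massage or bodywork services → Trade Certificate not required.
[R2] Regulatory Permit is required → General Business Registration also required.
[R3] closes 11:00 PM, after 5:00 PM → Late-Night Registration required.
[R4] closes 11:00 PM, at/before midnight; occupies leased commercial space → Daytime Certificate required.
[R5] occupies leased commercial space (not: is a home-based business); prepares food on-site; closes 11:00 PM, at/before midnight → General Business Certificate not required.
[R6] does not provide massage or bodywork services → Massage Establishment Certificate not required.
[R7] does not provide massage or bodywork services; occupies leased commercial space → Municipal License not required.
[R8] Trade Certificate is not required → no effect.
[R9] closes 11:00 PM, at/before 2:00 AM; prepares food on-site; floor area 14,500 square feet ≥ 7,600 square feet → Regulatory Permit required.
[R10] floor area 14,500 square feet > 5,300 square feet → Small Premises Permit not required.
[R11] does not provide massage or bodywork services → General Business Authorization not required.

Daytime Certificate, General Business Registration, Late-Night Registration, Regulatory Permit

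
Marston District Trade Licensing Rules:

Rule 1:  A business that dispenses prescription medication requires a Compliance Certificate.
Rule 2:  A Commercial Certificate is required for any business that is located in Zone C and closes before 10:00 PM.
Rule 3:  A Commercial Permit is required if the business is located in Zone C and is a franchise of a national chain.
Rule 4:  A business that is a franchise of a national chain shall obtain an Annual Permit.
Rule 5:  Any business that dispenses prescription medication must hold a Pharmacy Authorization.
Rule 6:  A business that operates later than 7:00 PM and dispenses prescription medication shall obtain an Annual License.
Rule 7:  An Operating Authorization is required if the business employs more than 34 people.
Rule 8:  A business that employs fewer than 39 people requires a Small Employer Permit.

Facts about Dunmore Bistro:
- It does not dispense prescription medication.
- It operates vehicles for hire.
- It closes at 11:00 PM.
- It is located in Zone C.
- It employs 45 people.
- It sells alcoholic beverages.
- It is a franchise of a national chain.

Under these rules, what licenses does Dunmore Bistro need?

Rule 1: does not dispense prescription medication → Compliance Certificate not required.
Rule 2: is located in Zone C; closes 11:00 PM, after 10:00 PM → Commercial Certificate not required.
Rule 3: is located in Zone C; is a franchise of a national chain → Commercial Permit required.
Rule 4: is a franchise of a national chain → Annual Permit required.
Rule 5: does not dispense prescription medication → Pharmacy Authorization not required.
Rule 6: closes 11:00 PM, after 7:00 PM; does not dispense prescription medication → Annual License not required.
Rule 7: employees 45 > 34 → Operating Authorization required.
Rule 8: employees 45 ≥ 39 → Small Employer Permit not required.

Annual Permit, Commercial Permit, Operating Authorization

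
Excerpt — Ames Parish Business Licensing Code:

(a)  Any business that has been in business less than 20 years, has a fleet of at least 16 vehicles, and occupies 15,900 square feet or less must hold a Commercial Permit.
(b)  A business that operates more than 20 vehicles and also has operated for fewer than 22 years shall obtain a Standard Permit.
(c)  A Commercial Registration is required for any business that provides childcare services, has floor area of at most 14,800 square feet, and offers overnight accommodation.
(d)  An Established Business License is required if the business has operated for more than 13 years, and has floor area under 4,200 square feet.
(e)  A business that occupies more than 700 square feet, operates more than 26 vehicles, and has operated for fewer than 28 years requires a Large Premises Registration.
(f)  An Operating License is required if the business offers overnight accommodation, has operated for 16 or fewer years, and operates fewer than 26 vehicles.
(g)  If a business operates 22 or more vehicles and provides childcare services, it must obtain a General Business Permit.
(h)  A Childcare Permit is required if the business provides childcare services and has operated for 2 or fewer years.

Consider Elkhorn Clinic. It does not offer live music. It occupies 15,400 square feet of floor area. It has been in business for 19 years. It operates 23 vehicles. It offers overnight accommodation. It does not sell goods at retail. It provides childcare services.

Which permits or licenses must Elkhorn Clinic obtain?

Commercial Permit, General Business Permit, Standard Permit

(a) years in business 19 < 20; vehicles 23 ≥ 16; floor area 15,400 square feet ≤ 15,900 square feet → Commercial Permit required.
(b) vehicles 23 > 20; years in business 19 < 22 → Standard Permit required.
(c) provides childcare services; floor area 15,400 square feet > 14,800 square feet; offers overnight accommodation → Commercial Registration not required.
(d) years in business 19 > 13; floor area 15,400 square feet ≥ 4,200 square feet → Established Business License not required.
(e) floor area 15,400 square feet > 700 square feet; vehicles 23 ≤ 26; years in business 19 < 28 → Large Premises Registration not required.
(f) offers overnight accommodation; years in business 19 > 16; vehicles 23 < 26 → Operating License not required.
(g) vehicles 23 ≥ 22; provides childcare services → General Business Permit required.
(h) provides childcare services; years in business 19 > 2 → Childcare Permit not required.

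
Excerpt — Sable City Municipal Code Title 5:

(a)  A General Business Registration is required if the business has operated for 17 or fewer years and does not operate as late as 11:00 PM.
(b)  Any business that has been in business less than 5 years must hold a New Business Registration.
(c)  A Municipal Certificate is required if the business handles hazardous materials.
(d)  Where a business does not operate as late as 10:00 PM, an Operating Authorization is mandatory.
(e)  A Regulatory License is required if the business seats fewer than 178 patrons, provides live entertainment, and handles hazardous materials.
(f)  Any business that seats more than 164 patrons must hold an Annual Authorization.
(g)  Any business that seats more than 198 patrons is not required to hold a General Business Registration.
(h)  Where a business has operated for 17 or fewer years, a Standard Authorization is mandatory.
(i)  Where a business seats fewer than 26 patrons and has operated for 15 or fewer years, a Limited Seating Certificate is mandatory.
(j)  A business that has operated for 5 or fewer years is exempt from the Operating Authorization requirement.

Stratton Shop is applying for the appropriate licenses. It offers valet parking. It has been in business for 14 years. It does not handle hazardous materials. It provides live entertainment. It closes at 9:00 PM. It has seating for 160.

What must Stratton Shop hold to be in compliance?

General Business Registration, Operating Authorization, Standard Authorization

(a) years in business 14 ≤ 17; closes 9:00 PM, at/before 11:00 PM → General Business Registration required.
(b) years in business 14 ≥ 5 → New Business Registration not required.
(c) does not handle hazardous materials → Municipal Certificate not required.
(d) closes 9:00 PM, at/before 10:00 PM → Operating Authorization required.
(e) seating 160 < 178; provides live entertainment; does not handle hazardous materials → Regulatory License not required.
(f) seating 160 ≤ 164 → Annual Authorization not required.
(g) seating 160 ≤ 198 → General Business Registration exemption does not apply.
(h) years in business 14 ≤ 17 → Standard Authorization required.
(i) seating 160 ≥ 26; years in business 14 ≤ 15 → Limited Seating Certificate not required.
(j) years in business 14 > 5 → Operating Authorization exemption does not apply.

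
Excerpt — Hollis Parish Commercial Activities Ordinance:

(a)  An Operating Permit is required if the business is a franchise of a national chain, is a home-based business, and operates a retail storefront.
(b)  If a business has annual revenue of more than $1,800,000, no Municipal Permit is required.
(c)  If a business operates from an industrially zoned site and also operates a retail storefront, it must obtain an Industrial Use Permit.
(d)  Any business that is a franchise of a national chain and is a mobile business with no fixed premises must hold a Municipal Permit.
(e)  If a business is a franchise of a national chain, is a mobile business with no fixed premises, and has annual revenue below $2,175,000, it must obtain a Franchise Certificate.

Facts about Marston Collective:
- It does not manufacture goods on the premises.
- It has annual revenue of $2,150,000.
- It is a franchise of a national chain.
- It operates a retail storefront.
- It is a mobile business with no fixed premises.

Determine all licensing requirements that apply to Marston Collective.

Franchise Certificate

(a) is a franchise of a national chain; is a mobile business with no fixed premises (not: is a home-based business); operates a retail storefront → Operating Permit not required.
(b) revenue $2,150,000 > $1,800,000 → exempt from Municipal Permit.
(c) is a mobile business with no fixed premises (not: operates from an industrially zoned site); operates a retail storefront → Industrial Use Permit not required.
(d) is a franchise of a national chain; is a mobile business with no fixed premises → Municipal Permit required.
(e) is a franchise of a national chain; is a mobile business with no fixed premises; revenue $2,150,000 < $2,175,000 → Franchise Certificate required.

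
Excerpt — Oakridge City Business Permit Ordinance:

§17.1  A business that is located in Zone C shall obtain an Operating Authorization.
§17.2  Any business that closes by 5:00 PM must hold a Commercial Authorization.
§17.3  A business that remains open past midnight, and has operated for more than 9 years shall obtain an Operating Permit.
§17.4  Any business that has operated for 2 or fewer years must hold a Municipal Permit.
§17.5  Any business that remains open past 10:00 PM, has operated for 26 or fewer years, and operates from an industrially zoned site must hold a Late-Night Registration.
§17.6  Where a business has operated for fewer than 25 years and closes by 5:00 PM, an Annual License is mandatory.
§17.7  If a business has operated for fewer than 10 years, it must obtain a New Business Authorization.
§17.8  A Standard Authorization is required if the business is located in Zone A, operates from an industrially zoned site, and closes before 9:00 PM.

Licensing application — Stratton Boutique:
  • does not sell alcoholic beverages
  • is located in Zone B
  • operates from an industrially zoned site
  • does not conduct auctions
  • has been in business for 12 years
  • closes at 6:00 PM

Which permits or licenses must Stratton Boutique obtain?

None

§17.1 is located in Zone B (not: is located in Zone C) → Operating Authorization not required.
§17.2 closes 6:00 PM, after 5:00 PM → Commercial Authorization not required.
§17.3 closes 6:00 PM, at/before midnight; years in business 12 > 9 → Operating Permit not required.
§17.4 years in business 12 > 2 → Municipal Permit not required.
§17.5 closes 6:00 PM, at/before 10:00 PM; years in business 12 ≤ 26; operates from an industrially zoned site → Late-Night Registration not required.
§17.6 years in business 12 < 25; closes 6:00 PM, after 5:00 PM → Annual License not required.
§17.7 years in business 12 ≥ 10 → New Business Authorization not required.
§17.8 is located in Zone B (not: is located in Zone A); operates from an industrially zoned site; closes 6:00 PM, at/before 9:00 PM → Standard Authorization not required.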